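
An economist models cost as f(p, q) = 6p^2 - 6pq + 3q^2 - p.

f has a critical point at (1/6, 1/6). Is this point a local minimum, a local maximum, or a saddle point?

local minimum

The Hessian of f is constant: H = [[12, -6], [-6, 6]].
det(H) = 12·6 − (-6)² = 36.
det(H) > 0 and tr(H) = 18 > 0, so H is positive definite and the point is a local minimum.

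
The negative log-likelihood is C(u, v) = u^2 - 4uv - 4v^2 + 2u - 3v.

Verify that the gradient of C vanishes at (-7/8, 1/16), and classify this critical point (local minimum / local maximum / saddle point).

∇C = (2u - 4v + 2, -4u - 8v - 3); substituting (-7/8, 1/16) gives ∇C = (0, 0), so (-7/8, 1/16) is indeed a critical point.
The Hessian of C is constant: H = [[2, -4], [-4, -8]].
det(H) = 2·(-8) − (-4)² = -32.
Since det(H) < 0, H is indefinite and the critical point is a saddle point.

saddle point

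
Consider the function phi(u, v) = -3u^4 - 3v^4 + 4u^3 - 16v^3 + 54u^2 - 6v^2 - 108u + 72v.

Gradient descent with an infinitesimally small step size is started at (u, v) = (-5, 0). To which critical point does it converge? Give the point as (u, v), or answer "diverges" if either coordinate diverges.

diverges

phi is separable, so gradient descent decouples: u follows -∂phi/∂u, v follows -∂phi/∂v.
∂phi/∂u = -12(u - 3)(u - 1)(u + 3); at u=-5 this is 1152, so u decreases.
∂phi/∂v = -12(v - 1)(v + 2)(v + 3); at v=0 this is 72, so v decreases.
The u-coordinate has no critical point in that direction and runs off to infinity.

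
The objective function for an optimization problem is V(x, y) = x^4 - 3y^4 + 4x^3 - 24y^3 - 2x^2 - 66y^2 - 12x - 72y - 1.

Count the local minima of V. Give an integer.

V separates as a function of x plus a function of y, so ∇V=0 decouples.
∂V/∂x = 4(x - 1)(x + 1)(x + 3) = 0 at x ∈ {-3, -1, 1}; ∂V/∂y = -12(y + 1)(y + 2)(y + 3) = 0 at y ∈ {-3, -2, -1}.
The Hessian is diagonal: diag(V_xx, V_yy). Second derivatives: V_xx(-3)=32, V_xx(-1)=-16, V_xx(1)=32; V_yy(-3)=-24, V_yy(-2)=12, V_yy(-1)=-24.
Local minima occur where both diagonal entries positive: (-3, -2), (1, -2). Count: 2.

2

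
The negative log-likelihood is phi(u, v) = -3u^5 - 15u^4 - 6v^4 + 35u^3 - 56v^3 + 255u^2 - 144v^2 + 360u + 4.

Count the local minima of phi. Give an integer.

2

phi separates as a function of u plus a function of v, so ∇phi=0 decouples.
∂phi/∂u = -15(u - 3)(u + 1)(u + 2)(u + 4) = 0 at u ∈ {-4, -2, -1, 3}; ∂phi/∂v = -24v(v + 3)(v + 4) = 0 at v ∈ {-4, -3, 0}.
The Hessian is diagonal: diag(phi_uu, phi_vv). Second derivatives: phi_uu(-4)=630, phi_uu(-2)=-150, phi_uu(-1)=180, phi_uu(3)=-2100; phi_vv(-4)=-96, phi_vv(-3)=72, phi_vv(0)=-288.
Local minima occur where both diagonal entries positive: (-4, -3), (-1, -3). Count: 2.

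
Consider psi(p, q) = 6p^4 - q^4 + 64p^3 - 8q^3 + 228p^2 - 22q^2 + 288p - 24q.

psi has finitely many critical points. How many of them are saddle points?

5

psi separates as a function of p plus a function of q, so ∇psi=0 decouples.
∂psi/∂p = 24(p + 1)(p + 3)(p + 4) = 0 at p ∈ {-4, -3, -1}; ∂psi/∂q = -4(q + 1)(q + 2)(q + 3) = 0 at q ∈ {-3, -2, -1}.
The Hessian is diagonal: diag(psi_pp, psi_qq). Second derivatives: psi_pp(-4)=72, psi_pp(-3)=-48, psi_pp(-1)=144; psi_qq(-3)=-8, psi_qq(-2)=4, psi_qq(-1)=-8.
Saddle points occur where the two diagonal entries have opposite signs: (-4, -3), (-4, -1), (-3, -2), (-1, -3), (-1, -1). Count: 5.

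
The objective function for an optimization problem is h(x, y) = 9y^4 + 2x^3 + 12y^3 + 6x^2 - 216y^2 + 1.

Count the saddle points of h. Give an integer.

h separates as a function of x plus a function of y, so ∇h=0 decouples.
∂h/∂x = 6x(x + 2) = 0 at x ∈ {-2, 0}; ∂h/∂y = 36y(y - 3)(y + 4) = 0 at y ∈ {-4, 0, 3}.
The Hessian is diagonal: diag(h_xx, h_yy). Second derivatives: h_xx(-2)=-12, h_xx(0)=12; h_yy(-4)=1008, h_yy(0)=-432, h_yy(3)=756.
Saddle points occur where the two diagonal entries have opposite signs: (-2, -4), (-2, 3), (0, 0). Count: 3.

3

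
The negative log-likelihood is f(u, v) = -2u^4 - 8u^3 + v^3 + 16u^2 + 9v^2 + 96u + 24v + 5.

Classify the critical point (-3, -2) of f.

saddle point

The mixed partial ∂²f/∂u∂v is 0, so the Hessian at any point is diag(f_uu, f_vv) = diag(8(-3u^2 - 6u + 4), 6(v + 3)).
At (-3, -2): H = diag(-40, 6).
The eigenvalues have opposite signs, so H is indefinite: a saddle point.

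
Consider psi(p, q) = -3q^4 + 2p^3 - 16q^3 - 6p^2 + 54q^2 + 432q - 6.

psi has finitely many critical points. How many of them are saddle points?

3

psi separates as a function of p plus a function of q, so ∇psi=0 decouples.
∂psi/∂p = 6p(p - 2) = 0 at p ∈ {0, 2}; ∂psi/∂q = -12(q - 3)(q + 3)(q + 4) = 0 at q ∈ {-4, -3, 3}.
The Hessian is diagonal: diag(psi_pp, psi_qq). Second derivatives: psi_pp(0)=-12, psi_pp(2)=12; psi_qq(-4)=-84, psi_qq(-3)=72, psi_qq(3)=-504.
Saddle points occur where the two diagonal entries have opposite signs: (0, -3), (2, -4), (2, 3). Count: 3.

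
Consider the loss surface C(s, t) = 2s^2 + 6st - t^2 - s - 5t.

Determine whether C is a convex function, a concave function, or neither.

neither

C is quadratic, so its Hessian is the constant matrix H = [[4, 6], [6, -2]].
det(H) = -44, tr(H) = 2.
det(H) < 0, so H is indefinite: neither convex nor concave.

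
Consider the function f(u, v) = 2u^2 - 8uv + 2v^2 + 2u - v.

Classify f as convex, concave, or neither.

neither

f is quadratic, so its Hessian is the constant matrix H = [[4, -8], [-8, 4]].
det(H) = -48, tr(H) = 8.
det(H) < 0, so H is indefinite: neither convex nor concave.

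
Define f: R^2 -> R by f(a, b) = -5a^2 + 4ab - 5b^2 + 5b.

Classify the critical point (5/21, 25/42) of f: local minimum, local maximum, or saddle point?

local maximum

The Hessian of f is constant: H = [[-10, 4], [4, -10]].
det(H) = (-10)·(-10) − 4² = 84.
det(H) > 0 and tr(H) = -20 < 0, so H is negative definite and the point is a local maximum.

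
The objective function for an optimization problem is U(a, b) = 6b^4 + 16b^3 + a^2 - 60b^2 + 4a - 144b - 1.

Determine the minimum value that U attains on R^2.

-309

U(a,b) separates as P(a) + Q(b) − 1, so its minimum is min P + min Q − 1.
P'(a) = 2a + 4 vanishes at a ∈ {-2}; Q'(b) = 24(b - 2)(b + 1)(b + 3) vanishes at b ∈ {-3, -1, 2}.
Local minima of P (where P''>0): P(-2)=-4. Local minima of Q: Q(-3)=-54, Q(2)=-304.
So the global minimum of U is P(-2) + Q(2) − 1 = -4 − 304 − 1 = -309, attained at (-2, 2).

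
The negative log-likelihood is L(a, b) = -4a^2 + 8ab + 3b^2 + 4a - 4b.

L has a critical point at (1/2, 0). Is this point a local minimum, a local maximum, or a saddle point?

saddle point

The Hessian of L is constant: H = [[-8, 8], [8, 6]].
det(H) = (-8)·6 − 8² = -112.
Since det(H) < 0, H is indefinite and the critical point is a saddle point.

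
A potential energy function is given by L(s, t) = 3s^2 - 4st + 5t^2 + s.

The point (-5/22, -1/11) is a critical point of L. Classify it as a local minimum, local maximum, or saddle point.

The Hessian of L is constant: H = [[6, -4], [-4, 10]].
det(H) = 6·10 − (-4)² = 44.
det(H) > 0 and tr(H) = 16 > 0, so H is positive definite and the point is a local minimum.

local minimum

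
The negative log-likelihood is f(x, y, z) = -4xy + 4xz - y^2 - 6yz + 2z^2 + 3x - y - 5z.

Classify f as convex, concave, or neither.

f is quadratic, so its Hessian is the constant matrix H = [[0, -4, 4], [-4, -2, -6], [4, -6, 4]].
Leading principal minors: 0, -16, 160.
Neither pattern holds ⇒ H is indefinite ⇒ neither convex nor concave.

neither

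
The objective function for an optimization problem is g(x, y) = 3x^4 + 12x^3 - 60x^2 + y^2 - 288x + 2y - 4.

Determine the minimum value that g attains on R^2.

g(x,y) separates as P(x) + Q(y) − 4, so its minimum is min P + min Q − 4.
P'(x) = 12(x - 3)(x + 2)(x + 4) vanishes at x ∈ {-4, -2, 3}; Q'(y) = 2y + 2 vanishes at y ∈ {-1}.
Local minima of P (where P''>0): P(-4)=192, P(3)=-837. Local minima of Q: Q(-1)=-1.
So the global minimum of g is P(3) + Q(-1) − 4 = -837 − 1 − 4 = -842, attained at (3, -1).

-842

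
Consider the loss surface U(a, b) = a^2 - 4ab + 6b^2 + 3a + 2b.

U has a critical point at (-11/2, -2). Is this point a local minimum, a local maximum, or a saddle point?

The Hessian of U is constant: H = [[2, -4], [-4, 12]].
det(H) = 2·12 − (-4)² = 8.
det(H) > 0 and tr(H) = 14 > 0, so H is positive definite and the point is a local minimum.

local minimum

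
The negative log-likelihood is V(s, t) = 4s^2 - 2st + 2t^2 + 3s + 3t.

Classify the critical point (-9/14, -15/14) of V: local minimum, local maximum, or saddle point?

The Hessian of V is constant: H = [[8, -2], [-2, 4]].
det(H) = 8·4 − (-2)² = 28.
det(H) > 0 and tr(H) = 12 > 0, so H is positive definite and the point is a local minimum.

local minimum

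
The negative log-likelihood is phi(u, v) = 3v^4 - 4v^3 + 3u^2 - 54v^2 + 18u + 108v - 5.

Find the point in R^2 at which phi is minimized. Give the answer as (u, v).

(-3, -3)

phi(u,v) separates as P(u) + Q(v) − 5, so its minimum is min P + min Q − 5.
P'(u) = 6u + 18 vanishes at u ∈ {-3}; Q'(v) = 12(v - 3)(v - 1)(v + 3) vanishes at v ∈ {-3, 1, 3}.
Local minima of P (where P''>0): P(-3)=-27. Local minima of Q: Q(-3)=-459, Q(3)=-27.
So the global minimum of phi is P(-3) + Q(-3) − 5 = -27 − 459 − 5 = -491, attained at (-3, -3).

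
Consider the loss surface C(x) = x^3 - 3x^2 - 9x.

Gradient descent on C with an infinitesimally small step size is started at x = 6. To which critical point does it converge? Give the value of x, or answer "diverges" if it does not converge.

C'(x) = 3(x - 3)(x + 1), so C'(6) = 63.
Gradient descent moves in the -C' direction, i.e. x is decreasing.
The nearest critical point in that direction is x = 3, where C'' = 12 > 0 (a local minimum). The iterate converges there.

3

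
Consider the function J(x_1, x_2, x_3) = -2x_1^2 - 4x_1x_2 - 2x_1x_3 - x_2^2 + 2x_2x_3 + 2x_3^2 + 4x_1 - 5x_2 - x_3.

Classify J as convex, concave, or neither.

J is quadratic, so its Hessian is the constant matrix H = [[-4, -4, -2], [-4, -2, 2], [-2, 2, 4]].
Leading principal minors: -4, -8, 24.
Neither pattern holds ⇒ H is indefinite ⇒ neither convex nor concave.

neither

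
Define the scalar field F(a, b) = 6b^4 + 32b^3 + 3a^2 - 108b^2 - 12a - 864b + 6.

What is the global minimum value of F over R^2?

F(a,b) separates as P(a) + Q(b) + 6, so its minimum is min P + min Q + 6.
P'(a) = 6a - 12 vanishes at a ∈ {2}; Q'(b) = 24(b - 3)(b + 3)(b + 4) vanishes at b ∈ {-4, -3, 3}.
Local minima of P (where P''>0): P(2)=-12. Local minima of Q: Q(-4)=1216, Q(3)=-2214.
So the global minimum of F is P(2) + Q(3) + 6 = -12 − 2214 + 6 = -2220, attained at (2, 3).

-2220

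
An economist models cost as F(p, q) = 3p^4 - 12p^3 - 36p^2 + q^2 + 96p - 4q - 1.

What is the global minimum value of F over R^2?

F(p,q) separates as A(p) + B(q) − 1, so its minimum is min A + min B − 1.
A'(p) = 12(p - 4)(p - 1)(p + 2) vanishes at p ∈ {-2, 1, 4}; B'(q) = 2q - 4 vanishes at q ∈ {2}.
Local minima of A (where A''>0): A(-2)=-192, A(4)=-192. Local minima of B: B(2)=-4.
So the global minimum of F is A(-2) + B(2) − 1 = -192 − 4 − 1 = -197, attained at (-2, 2).

-197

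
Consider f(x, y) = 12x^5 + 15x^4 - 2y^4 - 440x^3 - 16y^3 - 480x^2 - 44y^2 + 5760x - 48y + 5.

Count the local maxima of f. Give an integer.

f separates as a function of x plus a function of y, so ∇f=0 decouples.
∂f/∂x = 60(x - 4)(x - 2)(x + 3)(x + 4) = 0 at x ∈ {-4, -3, 2, 4}; ∂f/∂y = -8(y + 1)(y + 2)(y + 3) = 0 at y ∈ {-3, -2, -1}.
The Hessian is diagonal: diag(f_xx, f_yy). Second derivatives: f_xx(-4)=-2880, f_xx(-3)=2100, f_xx(2)=-3600, f_xx(4)=6720; f_yy(-3)=-16, f_yy(-2)=8, f_yy(-1)=-16.
Local maxima occur where both diagonal entries negative: (-4, -3), (-4, -1), (2, -3), (2, -1). Count: 4.

4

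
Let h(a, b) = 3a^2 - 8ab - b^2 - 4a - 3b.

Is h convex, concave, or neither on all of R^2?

h is quadratic, so its Hessian is the constant matrix H = [[6, -8], [-8, -2]].
det(H) = -76, tr(H) = 4.
det(H) < 0, so H is indefinite: neither convex nor concave.

neither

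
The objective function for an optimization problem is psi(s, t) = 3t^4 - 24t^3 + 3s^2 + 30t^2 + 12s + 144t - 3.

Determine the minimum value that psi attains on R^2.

psi(s,t) separates as P(s) + Q(t) − 3, so its minimum is min P + min Q − 3.
P'(s) = 6s + 12 vanishes at s ∈ {-2}; Q'(t) = 12(t - 4)(t - 3)(t + 1) vanishes at t ∈ {-1, 3, 4}.
Local minima of P (where P''>0): P(-2)=-12. Local minima of Q: Q(-1)=-87, Q(4)=288.
So the global minimum of psi is P(-2) + Q(-1) − 3 = -12 − 87 − 3 = -102, attained at (-2, -1).

-102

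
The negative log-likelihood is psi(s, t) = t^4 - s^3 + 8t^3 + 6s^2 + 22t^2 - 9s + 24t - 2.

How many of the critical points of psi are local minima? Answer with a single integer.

psi separates as a function of s plus a function of t, so ∇psi=0 decouples.
∂psi/∂s = -3(s - 3)(s - 1) = 0 at s ∈ {1, 3}; ∂psi/∂t = 4(t + 1)(t + 2)(t + 3) = 0 at t ∈ {-3, -2, -1}.
The Hessian is diagonal: diag(psi_ss, psi_tt). Second derivatives: psi_ss(1)=6, psi_ss(3)=-6; psi_tt(-3)=8, psi_tt(-2)=-4, psi_tt(-1)=8.
Local minima occur where both diagonal entries positive: (1, -3), (1, -1). Count: 2.

2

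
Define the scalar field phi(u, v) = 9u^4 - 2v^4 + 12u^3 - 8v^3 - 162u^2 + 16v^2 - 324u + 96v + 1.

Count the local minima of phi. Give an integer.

2

phi separates as a function of u plus a function of v, so ∇phi=0 decouples.
∂phi/∂u = 36(u - 3)(u + 1)(u + 3) = 0 at u ∈ {-3, -1, 3}; ∂phi/∂v = -8(v - 2)(v + 2)(v + 3) = 0 at v ∈ {-3, -2, 2}.
The Hessian is diagonal: diag(phi_uu, phi_vv). Second derivatives: phi_uu(-3)=432, phi_uu(-1)=-288, phi_uu(3)=864; phi_vv(-3)=-40, phi_vv(-2)=32, phi_vv(2)=-160.
Local minima occur where both diagonal entries positive: (-3, -2), (3, -2). Count: 2.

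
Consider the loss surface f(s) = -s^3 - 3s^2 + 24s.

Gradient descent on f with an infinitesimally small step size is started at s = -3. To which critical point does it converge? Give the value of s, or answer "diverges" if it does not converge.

f'(s) = -3(s - 2)(s + 4), so f'(-3) = 15.
Gradient descent moves in the -f' direction, i.e. s is decreasing.
The nearest critical point in that direction is s = -4, where f'' = 18 > 0 (a local minimum). The iterate converges there.

-4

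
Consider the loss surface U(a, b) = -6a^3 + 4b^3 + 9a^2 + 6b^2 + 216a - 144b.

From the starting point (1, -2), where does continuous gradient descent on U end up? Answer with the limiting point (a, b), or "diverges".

U is separable, so gradient descent decouples: a follows -∂U/∂a, b follows -∂U/∂b.
∂U/∂a = -18(a - 4)(a + 3); at a=1 this is 216, so a decreases.
∂U/∂b = 12(b - 3)(b + 4); at b=-2 this is -120, so b increases.
a converges to its nearest critical value -3 (a local min of the a-part); b converges to 3. The iterate converges to (-3, 3).

(-3, 3)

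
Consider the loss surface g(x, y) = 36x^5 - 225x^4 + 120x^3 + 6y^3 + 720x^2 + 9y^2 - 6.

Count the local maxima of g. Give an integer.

2

g separates as a function of x plus a function of y, so ∇g=0 decouples.
∂g/∂x = 180x(x - 4)(x - 2)(x + 1) = 0 at x ∈ {-1, 0, 2, 4}; ∂g/∂y = 18y(y + 1) = 0 at y ∈ {-1, 0}.
The Hessian is diagonal: diag(g_xx, g_yy). Second derivatives: g_xx(-1)=-2700, g_xx(0)=1440, g_xx(2)=-2160, g_xx(4)=7200; g_yy(-1)=-18, g_yy(0)=18.
Local maxima occur where both diagonal entries negative: (-1, -1), (2, -1). Count: 2.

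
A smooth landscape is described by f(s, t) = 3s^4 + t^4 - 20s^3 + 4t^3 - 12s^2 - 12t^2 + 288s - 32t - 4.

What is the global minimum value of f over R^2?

-484

f(s,t) separates as P(s) + Q(t) − 4, so its minimum is min P + min Q − 4.
P'(s) = 12(s - 4)(s - 3)(s + 2) vanishes at s ∈ {-2, 3, 4}; Q'(t) = 4(t - 2)(t + 1)(t + 4) vanishes at t ∈ {-4, -1, 2}.
Local minima of P (where P''>0): P(-2)=-416, P(4)=448. Local minima of Q: Q(-4)=-64, Q(2)=-64.
So the global minimum of f is P(-2) + Q(-4) − 4 = -416 − 64 − 4 = -484, attained at (-2, -4).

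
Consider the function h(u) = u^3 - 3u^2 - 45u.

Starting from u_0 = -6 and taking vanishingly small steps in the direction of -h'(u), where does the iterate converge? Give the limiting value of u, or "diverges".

diverges

h'(u) = 3(u - 5)(u + 3), so h'(-6) = 99.
Gradient descent moves in the -h' direction, i.e. u is decreasing.
There is no critical point below u=-6, and h' keeps the same sign, so the iterate runs off to −∞.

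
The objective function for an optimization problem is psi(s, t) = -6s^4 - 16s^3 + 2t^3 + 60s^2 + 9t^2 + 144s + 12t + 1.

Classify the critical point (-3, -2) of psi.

local maximum

The mixed partial ∂²psi/∂s∂t is 0, so the Hessian at any point is diag(psi_ss, psi_tt) = diag(24(-3s^2 - 4s + 5), 6(2t + 3)).
At (-3, -2): H = diag(-240, -6).
Both eigenvalues are negative, so H is negative definite: a local maximum.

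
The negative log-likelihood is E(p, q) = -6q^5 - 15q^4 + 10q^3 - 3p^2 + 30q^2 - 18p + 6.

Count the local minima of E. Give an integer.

0

E separates as a function of p plus a function of q, so ∇E=0 decouples.
∂E/∂p = -6(p + 3) = 0 at p ∈ {-3}; ∂E/∂q = -30q(q - 1)(q + 1)(q + 2) = 0 at q ∈ {-2, -1, 0, 1}.
The Hessian is diagonal: diag(E_pp, E_qq). Second derivatives: E_pp(-3)=-6; E_qq(-2)=180, E_qq(-1)=-60, E_qq(0)=60, E_qq(1)=-180.
Local minima occur where both diagonal entries positive: none. Count: 0.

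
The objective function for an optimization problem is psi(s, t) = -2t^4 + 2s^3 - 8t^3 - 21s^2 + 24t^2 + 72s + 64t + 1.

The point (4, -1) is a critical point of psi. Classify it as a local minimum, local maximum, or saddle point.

The mixed partial ∂²psi/∂s∂t is 0, so the Hessian at any point is diag(psi_ss, psi_tt) = diag(6(2s - 7), 24(-t^2 - 2t + 2)).
At (4, -1): H = diag(6, 72).
Both eigenvalues are positive, so H is positive definite: a local minimum.

local minimum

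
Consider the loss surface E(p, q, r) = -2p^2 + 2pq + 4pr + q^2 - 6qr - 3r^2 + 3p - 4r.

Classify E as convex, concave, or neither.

E is quadratic, so its Hessian is the constant matrix H = [[-4, 2, 4], [2, 2, -6], [4, -6, -6]].
Leading principal minors: -4, -12, 88.
Neither pattern holds ⇒ H is indefinite ⇒ neither convex nor concave.

neither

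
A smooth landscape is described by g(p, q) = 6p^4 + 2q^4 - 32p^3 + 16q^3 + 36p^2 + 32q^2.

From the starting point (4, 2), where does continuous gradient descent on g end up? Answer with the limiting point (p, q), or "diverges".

g is separable, so gradient descent decouples: p follows -∂g/∂p, q follows -∂g/∂q.
∂g/∂p = 24p(p - 3)(p - 1); at p=4 this is 288, so p decreases.
∂g/∂q = 8q(q + 2)(q + 4); at q=2 this is 384, so q decreases.
p converges to its nearest critical value 3 (a local min of the p-part); q converges to 0. The iterate converges to (3, 0).

(3, 0)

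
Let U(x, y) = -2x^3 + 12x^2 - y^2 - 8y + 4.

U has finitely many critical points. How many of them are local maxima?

U separates as a function of x plus a function of y, so ∇U=0 decouples.
∂U/∂x = -6x(x - 4) = 0 at x ∈ {0, 4}; ∂U/∂y = -2(y + 4) = 0 at y ∈ {-4}.
The Hessian is diagonal: diag(U_xx, U_yy). Second derivatives: U_xx(0)=24, U_xx(4)=-24; U_yy(-4)=-2.
Local maxima occur where both diagonal entries negative: (4, -4). Count: 1.

1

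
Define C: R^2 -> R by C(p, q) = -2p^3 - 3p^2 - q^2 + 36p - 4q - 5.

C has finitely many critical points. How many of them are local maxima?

1

C separates as a function of p plus a function of q, so ∇C=0 decouples.
∂C/∂p = -6(p - 2)(p + 3) = 0 at p ∈ {-3, 2}; ∂C/∂q = -2(q + 2) = 0 at q ∈ {-2}.
The Hessian is diagonal: diag(C_pp, C_qq). Second derivatives: C_pp(-3)=30, C_pp(2)=-30; C_qq(-2)=-2.
Local maxima occur where both diagonal entries negative: (2, -2). Count: 1.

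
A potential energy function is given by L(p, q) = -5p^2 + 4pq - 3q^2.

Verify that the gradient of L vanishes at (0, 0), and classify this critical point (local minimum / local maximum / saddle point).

local maximum

∇L = (-10p + 4q, 4p - 6q); substituting (0, 0) gives ∇L = (0, 0), so (0, 0) is indeed a critical point.
The Hessian of L is constant: H = [[-10, 4], [4, -6]].
det(H) = (-10)·(-6) − 4² = 44.
det(H) > 0 and tr(H) = -16 < 0, so H is negative definite and the point is a local maximum.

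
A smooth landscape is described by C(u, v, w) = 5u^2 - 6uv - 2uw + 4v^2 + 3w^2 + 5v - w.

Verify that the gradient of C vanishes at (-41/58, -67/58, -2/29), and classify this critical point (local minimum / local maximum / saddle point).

∇C = (10u - 6v - 2w, -6u + 8v + 5, -2u + 6w - 1); substituting (-41/58, -67/58, -2/29) gives ∇C = (0, 0, 0), so (-41/58, -67/58, -2/29) is indeed a critical point.
The Hessian is constant: H = [[10, -6, -2], [-6, 8, 0], [-2, 0, 6]].
Leading principal minors: Δ₁ = 10, Δ₂ = 44, Δ₃ = 232.
All leading minors are positive, so H is positive definite: a local minimum.

local minimum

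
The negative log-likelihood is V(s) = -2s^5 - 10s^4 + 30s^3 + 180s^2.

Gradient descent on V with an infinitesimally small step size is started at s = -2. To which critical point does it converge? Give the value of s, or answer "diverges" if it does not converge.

0

V'(s) = -10s(s - 3)(s + 3)(s + 4), so V'(-2) = -200.
Gradient descent moves in the -V' direction, i.e. s is increasing.
The nearest critical point in that direction is s = 0, where V'' = 360 > 0 (a local minimum). The iterate converges there.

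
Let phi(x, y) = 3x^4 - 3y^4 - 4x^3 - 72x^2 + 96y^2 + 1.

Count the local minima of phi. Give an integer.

phi separates as a function of x plus a function of y, so ∇phi=0 decouples.
∂phi/∂x = 12x(x - 4)(x + 3) = 0 at x ∈ {-3, 0, 4}; ∂phi/∂y = -12y(y - 4)(y + 4) = 0 at y ∈ {-4, 0, 4}.
The Hessian is diagonal: diag(phi_xx, phi_yy). Second derivatives: phi_xx(-3)=252, phi_xx(0)=-144, phi_xx(4)=336; phi_yy(-4)=-384, phi_yy(0)=192, phi_yy(4)=-384.
Local minima occur where both diagonal entries positive: (-3, 0), (4, 0). Count: 2.

2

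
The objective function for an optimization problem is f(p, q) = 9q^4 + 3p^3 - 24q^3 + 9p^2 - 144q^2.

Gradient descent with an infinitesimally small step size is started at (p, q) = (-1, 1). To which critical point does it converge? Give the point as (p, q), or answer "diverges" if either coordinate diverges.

f is separable, so gradient descent decouples: p follows -∂f/∂p, q follows -∂f/∂q.
∂f/∂p = 9p(p + 2); at p=-1 this is -9, so p increases.
∂f/∂q = 36q(q - 4)(q + 2); at q=1 this is -324, so q increases.
p converges to its nearest critical value 0 (a local min of the p-part); q converges to 4. The iterate converges to (0, 4).

(0, 4)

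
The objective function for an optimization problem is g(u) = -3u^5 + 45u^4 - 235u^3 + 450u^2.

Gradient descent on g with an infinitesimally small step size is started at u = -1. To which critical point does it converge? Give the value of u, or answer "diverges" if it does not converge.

g'(u) = -15u(u - 5)(u - 4)(u - 3), so g'(-1) = -1800.
Gradient descent moves in the -g' direction, i.e. u is increasing.
The nearest critical point in that direction is u = 0, where g'' = 900 > 0 (a local minimum). The iterate converges there.

0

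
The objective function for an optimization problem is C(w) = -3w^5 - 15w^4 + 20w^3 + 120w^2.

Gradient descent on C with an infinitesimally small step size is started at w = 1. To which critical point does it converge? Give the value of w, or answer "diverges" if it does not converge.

C'(w) = -15w(w - 2)(w + 2)(w + 4), so C'(1) = 225.
Gradient descent moves in the -C' direction, i.e. w is decreasing.
The nearest critical point in that direction is w = 0, where C'' = 240 > 0 (a local minimum). The iterate converges there.

0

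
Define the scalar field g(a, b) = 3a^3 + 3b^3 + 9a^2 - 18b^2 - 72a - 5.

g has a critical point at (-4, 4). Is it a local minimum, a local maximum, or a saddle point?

saddle point

The mixed partial ∂²g/∂a∂b is 0, so the Hessian at any point is diag(g_aa, g_bb) = diag(18(a + 1), 18(b - 2)).
At (-4, 4): H = diag(-54, 36).
The eigenvalues have opposite signs, so H is indefinite: a saddle point.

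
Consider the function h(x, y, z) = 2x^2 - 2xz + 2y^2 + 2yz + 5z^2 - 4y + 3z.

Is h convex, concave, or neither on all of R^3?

h is quadratic, so its Hessian is the constant matrix H = [[4, 0, -2], [0, 4, 2], [-2, 2, 10]].
Leading principal minors: 4, 16, 128.
All positive ⇒ H ≻ 0 ⇒ convex.

convex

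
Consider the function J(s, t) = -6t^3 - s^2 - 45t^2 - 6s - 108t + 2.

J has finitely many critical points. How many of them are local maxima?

J separates as a function of s plus a function of t, so ∇J=0 decouples.
∂J/∂s = -2(s + 3) = 0 at s ∈ {-3}; ∂J/∂t = -18(t + 2)(t + 3) = 0 at t ∈ {-3, -2}.
The Hessian is diagonal: diag(J_ss, J_tt). Second derivatives: J_ss(-3)=-2; J_tt(-3)=18, J_tt(-2)=-18.
Local maxima occur where both diagonal entries negative: (-3, -2). Count: 1.

1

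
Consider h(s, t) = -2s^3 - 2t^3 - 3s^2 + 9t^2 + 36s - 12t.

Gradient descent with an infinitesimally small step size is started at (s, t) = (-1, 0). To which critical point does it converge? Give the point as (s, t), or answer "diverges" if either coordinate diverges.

(-3, 1)

h is separable, so gradient descent decouples: s follows -∂h/∂s, t follows -∂h/∂t.
∂h/∂s = -6(s - 2)(s + 3); at s=-1 this is 36, so s decreases.
∂h/∂t = -6(t - 2)(t - 1); at t=0 this is -12, so t increases.
s converges to its nearest critical value -3 (a local min of the s-part); t converges to 1. The iterate converges to (-3, 1).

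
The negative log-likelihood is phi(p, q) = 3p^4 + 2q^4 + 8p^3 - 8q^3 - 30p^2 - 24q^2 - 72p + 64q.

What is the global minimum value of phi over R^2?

-280

phi(p,q) separates as A(p) + B(q), so its minimum is min A + min B.
A'(p) = 12(p - 2)(p + 1)(p + 3) vanishes at p ∈ {-3, -1, 2}; B'(q) = 8(q - 4)(q - 1)(q + 2) vanishes at q ∈ {-2, 1, 4}.
Local minima of A (where A''>0): A(-3)=-27, A(2)=-152. Local minima of B: B(-2)=-128, B(4)=-128.
So the global minimum of phi is A(2) + B(-2) = -152 − 128 = -280, attained at (2, -2).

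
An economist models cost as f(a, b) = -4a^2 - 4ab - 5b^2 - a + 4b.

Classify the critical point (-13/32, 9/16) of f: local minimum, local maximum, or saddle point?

The Hessian of f is constant: H = [[-8, -4], [-4, -10]].
det(H) = (-8)·(-10) − (-4)² = 64.
det(H) > 0 and tr(H) = -18 < 0, so H is negative definite and the point is a local maximum.

local maximum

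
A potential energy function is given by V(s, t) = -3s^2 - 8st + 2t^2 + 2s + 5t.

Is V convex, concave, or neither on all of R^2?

V is quadratic, so its Hessian is the constant matrix H = [[-6, -8], [-8, 4]].
det(H) = -88, tr(H) = -2.
det(H) < 0, so H is indefinite: neither convex nor concave.

neither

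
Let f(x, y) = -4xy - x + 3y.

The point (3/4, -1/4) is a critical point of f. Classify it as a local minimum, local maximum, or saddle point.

saddle point

The Hessian of f is constant: H = [[0, -4], [-4, 0]].
det(H) = 0·0 − (-4)² = -16.
Since det(H) < 0, H is indefinite and the critical point is a saddle point.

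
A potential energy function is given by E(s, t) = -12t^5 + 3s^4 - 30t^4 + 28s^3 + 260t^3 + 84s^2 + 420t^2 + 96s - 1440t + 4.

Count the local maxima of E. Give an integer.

E separates as a function of s plus a function of t, so ∇E=0 decouples.
∂E/∂s = 12(s + 1)(s + 2)(s + 4) = 0 at s ∈ {-4, -2, -1}; ∂E/∂t = -60(t - 3)(t - 1)(t + 2)(t + 4) = 0 at t ∈ {-4, -2, 1, 3}.
The Hessian is diagonal: diag(E_ss, E_tt). Second derivatives: E_ss(-4)=72, E_ss(-2)=-24, E_ss(-1)=36; E_tt(-4)=4200, E_tt(-2)=-1800, E_tt(1)=1800, E_tt(3)=-4200.
Local maxima occur where both diagonal entries negative: (-2, -2), (-2, 3). Count: 2.

2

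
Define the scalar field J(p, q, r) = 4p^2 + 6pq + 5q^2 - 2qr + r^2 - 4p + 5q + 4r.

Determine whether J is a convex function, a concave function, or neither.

convex

J is quadratic, so its Hessian is the constant matrix H = [[8, 6, 0], [6, 10, -2], [0, -2, 2]].
Leading principal minors: 8, 44, 56.
All positive ⇒ H ≻ 0 ⇒ convex.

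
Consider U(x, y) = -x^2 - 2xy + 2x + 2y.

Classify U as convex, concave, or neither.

neither

U is quadratic, so its Hessian is the constant matrix H = [[-2, -2], [-2, 0]].
det(H) = -4, tr(H) = -2.
det(H) < 0, so H is indefinite: neither convex nor concave.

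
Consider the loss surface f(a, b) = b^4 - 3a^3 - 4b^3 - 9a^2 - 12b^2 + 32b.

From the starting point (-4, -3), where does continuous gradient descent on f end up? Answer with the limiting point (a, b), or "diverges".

(-2, -2)

f is separable, so gradient descent decouples: a follows -∂f/∂a, b follows -∂f/∂b.
∂f/∂a = -9a(a + 2); at a=-4 this is -72, so a increases.
∂f/∂b = 4(b - 4)(b - 1)(b + 2); at b=-3 this is -112, so b increases.
a converges to its nearest critical value -2 (a local min of the a-part); b converges to -2. The iterate converges to (-2, -2).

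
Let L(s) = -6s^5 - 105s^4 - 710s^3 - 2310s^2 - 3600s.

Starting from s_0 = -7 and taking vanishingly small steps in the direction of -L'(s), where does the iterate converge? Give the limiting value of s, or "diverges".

-5

L'(s) = -30(s + 2)(s + 3)(s + 4)(s + 5), so L'(-7) = -3600.
Gradient descent moves in the -L' direction, i.e. s is increasing.
The nearest critical point in that direction is s = -5, where L'' = 180 > 0 (a local minimum). The iterate converges there.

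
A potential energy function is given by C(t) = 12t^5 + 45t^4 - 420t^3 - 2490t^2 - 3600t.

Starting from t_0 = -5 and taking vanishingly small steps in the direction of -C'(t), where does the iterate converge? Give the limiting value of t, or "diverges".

C'(t) = 60(t - 5)(t + 1)(t + 3)(t + 4), so C'(-5) = 4800.
Gradient descent moves in the -C' direction, i.e. t is decreasing.
There is no critical point below t=-5, and C' keeps the same sign, so the iterate runs off to −∞.

diverges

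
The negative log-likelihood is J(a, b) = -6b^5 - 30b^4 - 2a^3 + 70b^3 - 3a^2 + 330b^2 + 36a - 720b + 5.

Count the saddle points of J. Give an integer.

4

J separates as a function of a plus a function of b, so ∇J=0 decouples.
∂J/∂a = -6(a - 2)(a + 3) = 0 at a ∈ {-3, 2}; ∂J/∂b = -30(b - 2)(b - 1)(b + 3)(b + 4) = 0 at b ∈ {-4, -3, 1, 2}.
The Hessian is diagonal: diag(J_aa, J_bb). Second derivatives: J_aa(-3)=30, J_aa(2)=-30; J_bb(-4)=900, J_bb(-3)=-600, J_bb(1)=600, J_bb(2)=-900.
Saddle points occur where the two diagonal entries have opposite signs: (-3, -3), (-3, 2), (2, -4), (2, 1). Count: 4.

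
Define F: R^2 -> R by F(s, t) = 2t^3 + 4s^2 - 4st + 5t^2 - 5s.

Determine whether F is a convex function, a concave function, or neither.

neither

The term 2t^3 is cubic, so the Hessian is not constant.
∂²F/∂t² = 12t + 10, which takes both signs as t varies (negative for sufficiently negative t). A diagonal entry of the Hessian changing sign means the Hessian is neither positive- nor negative-semidefinite on all of R^2.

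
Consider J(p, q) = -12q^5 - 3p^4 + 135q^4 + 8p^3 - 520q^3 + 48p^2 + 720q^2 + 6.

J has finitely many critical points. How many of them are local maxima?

J separates as a function of p plus a function of q, so ∇J=0 decouples.
∂J/∂p = -12p(p - 4)(p + 2) = 0 at p ∈ {-2, 0, 4}; ∂J/∂q = -60q(q - 4)(q - 3)(q - 2) = 0 at q ∈ {0, 2, 3, 4}.
The Hessian is diagonal: diag(J_pp, J_qq). Second derivatives: J_pp(-2)=-144, J_pp(0)=96, J_pp(4)=-288; J_qq(0)=1440, J_qq(2)=-240, J_qq(3)=180, J_qq(4)=-480.
Local maxima occur where both diagonal entries negative: (-2, 2), (-2, 4), (4, 2), (4, 4). Count: 4.

4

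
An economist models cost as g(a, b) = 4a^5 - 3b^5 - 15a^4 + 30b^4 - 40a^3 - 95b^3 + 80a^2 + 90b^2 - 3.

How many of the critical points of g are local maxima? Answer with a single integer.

4

g separates as a function of a plus a function of b, so ∇g=0 decouples.
∂g/∂a = 20a(a - 4)(a - 1)(a + 2) = 0 at a ∈ {-2, 0, 1, 4}; ∂g/∂b = -15b(b - 4)(b - 3)(b - 1) = 0 at b ∈ {0, 1, 3, 4}.
The Hessian is diagonal: diag(g_aa, g_bb). Second derivatives: g_aa(-2)=-720, g_aa(0)=160, g_aa(1)=-180, g_aa(4)=1440; g_bb(0)=180, g_bb(1)=-90, g_bb(3)=90, g_bb(4)=-180.
Local maxima occur where both diagonal entries negative: (-2, 1), (-2, 4), (1, 1), (1, 4). Count: 4.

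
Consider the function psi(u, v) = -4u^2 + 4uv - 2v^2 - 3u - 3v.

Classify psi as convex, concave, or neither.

concave

psi is quadratic, so its Hessian is the constant matrix H = [[-8, 4], [4, -4]].
det(H) = 16, tr(H) = -12.
det(H) > 0 and tr(H) < 0, so H is negative definite everywhere: concave.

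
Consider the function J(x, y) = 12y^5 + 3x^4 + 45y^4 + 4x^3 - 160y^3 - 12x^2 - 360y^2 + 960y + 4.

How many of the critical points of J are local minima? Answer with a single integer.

4

J separates as a function of x plus a function of y, so ∇J=0 decouples.
∂J/∂x = 12x(x - 1)(x + 2) = 0 at x ∈ {-2, 0, 1}; ∂J/∂y = 60(y - 2)(y - 1)(y + 2)(y + 4) = 0 at y ∈ {-4, -2, 1, 2}.
The Hessian is diagonal: diag(J_xx, J_yy). Second derivatives: J_xx(-2)=72, J_xx(0)=-24, J_xx(1)=36; J_yy(-4)=-3600, J_yy(-2)=1440, J_yy(1)=-900, J_yy(2)=1440.
Local minima occur where both diagonal entries positive: (-2, -2), (-2, 2), (1, -2), (1, 2). Count: 4.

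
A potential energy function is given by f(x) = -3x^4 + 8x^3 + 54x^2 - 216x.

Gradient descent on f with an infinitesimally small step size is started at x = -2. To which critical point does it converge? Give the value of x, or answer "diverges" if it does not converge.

2

f'(x) = -12(x - 3)(x - 2)(x + 3), so f'(-2) = -240.
Gradient descent moves in the -f' direction, i.e. x is increasing.
The nearest critical point in that direction is x = 2, where f'' = 60 > 0 (a local minimum). The iterate converges there.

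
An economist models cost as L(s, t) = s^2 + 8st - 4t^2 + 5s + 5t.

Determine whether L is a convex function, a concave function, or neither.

L is quadratic, so its Hessian is the constant matrix H = [[2, 8], [8, -8]].
det(H) = -80, tr(H) = -6.
det(H) < 0, so H is indefinite: neither convex nor concave.

neither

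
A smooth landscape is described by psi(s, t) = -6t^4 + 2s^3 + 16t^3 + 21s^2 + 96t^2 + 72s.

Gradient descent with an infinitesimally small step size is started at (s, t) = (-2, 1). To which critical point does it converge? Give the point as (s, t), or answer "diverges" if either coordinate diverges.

psi is separable, so gradient descent decouples: s follows -∂psi/∂s, t follows -∂psi/∂t.
∂psi/∂s = 6(s + 3)(s + 4); at s=-2 this is 12, so s decreases.
∂psi/∂t = -24t(t - 4)(t + 2); at t=1 this is 216, so t decreases.
s converges to its nearest critical value -3 (a local min of the s-part); t converges to 0. The iterate converges to (-3, 0).

(-3, 0)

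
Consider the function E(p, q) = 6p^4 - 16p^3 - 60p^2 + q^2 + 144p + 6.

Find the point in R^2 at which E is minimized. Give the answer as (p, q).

(-2, 0)

E(p,q) separates as A(p) + B(q) + 6, so its minimum is min A + min B + 6.
A'(p) = 24(p - 3)(p - 1)(p + 2) vanishes at p ∈ {-2, 1, 3}; B'(q) = 2q vanishes at q ∈ {0}.
Local minima of A (where A''>0): A(-2)=-304, A(3)=-54. Local minima of B: B(0)=0.
So the global minimum of E is A(-2) + B(0) + 6 = -304 + 0 + 6 = -298, attained at (-2, 0).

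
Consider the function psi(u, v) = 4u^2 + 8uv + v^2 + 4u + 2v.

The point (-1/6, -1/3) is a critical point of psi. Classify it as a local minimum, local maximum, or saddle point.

saddle point

The Hessian of psi is constant: H = [[8, 8], [8, 2]].
det(H) = 8·2 − 8² = -48.
Since det(H) < 0, H is indefinite and the critical point is a saddle point.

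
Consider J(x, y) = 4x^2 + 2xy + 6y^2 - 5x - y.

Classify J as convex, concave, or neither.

J is quadratic, so its Hessian is the constant matrix H = [[8, 2], [2, 12]].
det(H) = 92, tr(H) = 20.
det(H) > 0 and tr(H) > 0, so H is positive definite everywhere: convex.

convex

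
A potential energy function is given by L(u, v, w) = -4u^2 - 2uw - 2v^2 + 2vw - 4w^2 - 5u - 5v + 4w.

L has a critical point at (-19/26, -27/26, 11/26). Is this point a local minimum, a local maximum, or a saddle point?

local maximum

The Hessian is constant: H = [[-8, 0, -2], [0, -4, 2], [-2, 2, -8]].
Leading principal minors: Δ₁ = -8, Δ₂ = 32, Δ₃ = -208.
The minors alternate sign starting negative (−, +, −), so H is negative definite: a local maximum.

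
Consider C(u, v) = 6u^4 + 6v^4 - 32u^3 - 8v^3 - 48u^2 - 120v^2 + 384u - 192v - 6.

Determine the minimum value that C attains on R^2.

-2278

C(u,v) separates as P(u) + Q(v) − 6, so its minimum is min P + min Q − 6.
P'(u) = 24(u - 4)(u - 2)(u + 2) vanishes at u ∈ {-2, 2, 4}; Q'(v) = 24(v - 4)(v + 1)(v + 2) vanishes at v ∈ {-2, -1, 4}.
Local minima of P (where P''>0): P(-2)=-608, P(4)=256. Local minima of Q: Q(-2)=64, Q(4)=-1664.
So the global minimum of C is P(-2) + Q(4) − 6 = -608 − 1664 − 6 = -2278, attained at (-2, 4).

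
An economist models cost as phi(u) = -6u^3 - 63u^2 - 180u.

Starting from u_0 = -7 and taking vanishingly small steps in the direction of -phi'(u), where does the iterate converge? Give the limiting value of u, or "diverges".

-5

phi'(u) = -18(u + 2)(u + 5), so phi'(-7) = -180.
Gradient descent moves in the -phi' direction, i.e. u is increasing.
The nearest critical point in that direction is u = -5, where phi'' = 54 > 0 (a local minimum). The iterate converges there.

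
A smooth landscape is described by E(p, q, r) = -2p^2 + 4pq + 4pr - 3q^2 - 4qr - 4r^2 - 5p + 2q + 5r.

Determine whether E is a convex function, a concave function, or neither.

E is quadratic, so its Hessian is the constant matrix H = [[-4, 4, 4], [4, -6, -4], [4, -4, -8]].
Leading principal minors: -4, 8, -32.
Signs alternate −, +, − ⇒ H ≺ 0 ⇒ concave.

concave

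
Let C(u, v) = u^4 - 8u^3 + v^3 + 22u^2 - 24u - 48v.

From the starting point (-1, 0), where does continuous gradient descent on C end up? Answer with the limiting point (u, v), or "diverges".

C is separable, so gradient descent decouples: u follows -∂C/∂u, v follows -∂C/∂v.
∂C/∂u = 4(u - 3)(u - 2)(u - 1); at u=-1 this is -96, so u increases.
∂C/∂v = 3(v - 4)(v + 4); at v=0 this is -48, so v increases.
u converges to its nearest critical value 1 (a local min of the u-part); v converges to 4. The iterate converges to (1, 4).

(1, 4)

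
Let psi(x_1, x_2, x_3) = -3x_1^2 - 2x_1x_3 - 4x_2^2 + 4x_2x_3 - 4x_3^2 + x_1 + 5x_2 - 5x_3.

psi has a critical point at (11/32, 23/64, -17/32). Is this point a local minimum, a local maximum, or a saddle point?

The Hessian is constant: H = [[-6, 0, -2], [0, -8, 4], [-2, 4, -8]].
Leading principal minors: Δ₁ = -6, Δ₂ = 48, Δ₃ = -256.
The minors alternate sign starting negative (−, +, −), so H is negative definite: a local maximum.

local maximum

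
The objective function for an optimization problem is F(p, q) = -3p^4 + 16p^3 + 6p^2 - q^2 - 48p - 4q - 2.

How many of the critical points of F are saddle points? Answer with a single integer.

F separates as a function of p plus a function of q, so ∇F=0 decouples.
∂F/∂p = -12(p - 4)(p - 1)(p + 1) = 0 at p ∈ {-1, 1, 4}; ∂F/∂q = -2(q + 2) = 0 at q ∈ {-2}.
The Hessian is diagonal: diag(F_pp, F_qq). Second derivatives: F_pp(-1)=-120, F_pp(1)=72, F_pp(4)=-180; F_qq(-2)=-2.
Saddle points occur where the two diagonal entries have opposite signs: (1, -2). Count: 1.

1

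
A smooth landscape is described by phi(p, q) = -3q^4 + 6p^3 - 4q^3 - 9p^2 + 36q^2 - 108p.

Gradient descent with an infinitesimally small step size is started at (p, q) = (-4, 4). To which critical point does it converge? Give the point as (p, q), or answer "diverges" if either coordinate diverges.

diverges

phi is separable, so gradient descent decouples: p follows -∂phi/∂p, q follows -∂phi/∂q.
∂phi/∂p = 18(p - 3)(p + 2); at p=-4 this is 252, so p decreases.
∂phi/∂q = -12q(q - 2)(q + 3); at q=4 this is -672, so q increases.
The p-coordinate has no critical point in that direction and runs off to infinity.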